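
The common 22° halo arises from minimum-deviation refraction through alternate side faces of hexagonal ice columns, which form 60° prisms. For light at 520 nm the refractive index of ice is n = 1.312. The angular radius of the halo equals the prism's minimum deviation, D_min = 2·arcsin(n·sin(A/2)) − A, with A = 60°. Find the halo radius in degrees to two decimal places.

n·sin(A/2) = 1.312 × sin 30° = 1.312 × 0.5000 = 0.6560.
D_min = 2·arcsin(0.6560) − 60° = 2 × 40.996° − 60° = 21.991°.

21.99°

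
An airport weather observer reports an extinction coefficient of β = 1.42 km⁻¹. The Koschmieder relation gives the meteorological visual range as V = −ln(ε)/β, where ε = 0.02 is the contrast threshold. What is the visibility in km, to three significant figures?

V = −ln(0.02) / 1.42 = 3.912 / 1.42 = 2.7549 km.

2.75 km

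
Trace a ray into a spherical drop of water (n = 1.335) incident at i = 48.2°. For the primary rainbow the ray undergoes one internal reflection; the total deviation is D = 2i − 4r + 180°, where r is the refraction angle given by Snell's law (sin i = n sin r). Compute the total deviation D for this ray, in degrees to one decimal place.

140.6°

sin r = sin 48.2° / 1.335 = 0.7455/1.335 = 0.5584; r = 33.95°.
D = 2·48.2° − 4·33.95° + 180° = 96.40° − 135.78° + 180° = 140.62°.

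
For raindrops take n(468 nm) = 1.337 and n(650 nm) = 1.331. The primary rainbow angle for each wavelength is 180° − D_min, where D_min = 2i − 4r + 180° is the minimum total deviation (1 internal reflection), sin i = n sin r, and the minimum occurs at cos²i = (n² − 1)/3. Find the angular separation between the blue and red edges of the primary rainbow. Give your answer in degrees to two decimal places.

0.87°

At 468 nm (n = 1.337): cos²i = 0.26252 → i = 59.178°, r = 39.964°, D_min = 138.500°, rainbow angle = 41.500°.
At 650 nm (n = 1.331): cos²i = 0.25719 → i = 59.527°, r = 40.356°, D_min = 137.630°, rainbow angle = 42.370°.
Angular width = |41.500° − 42.370°| = 0.870°.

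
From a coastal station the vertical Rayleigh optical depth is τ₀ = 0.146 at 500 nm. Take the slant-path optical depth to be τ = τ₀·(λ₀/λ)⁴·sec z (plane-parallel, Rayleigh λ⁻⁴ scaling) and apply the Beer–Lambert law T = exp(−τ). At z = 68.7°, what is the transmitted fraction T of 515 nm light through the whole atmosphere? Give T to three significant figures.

sec 68.7° = 2.7529.
τ = 0.146 × (500/515)⁴ × 2.7529 = 0.146 × 0.8885 × 2.7529 = 0.3571.
T = exp(−0.3571) = 0.6997.

0.700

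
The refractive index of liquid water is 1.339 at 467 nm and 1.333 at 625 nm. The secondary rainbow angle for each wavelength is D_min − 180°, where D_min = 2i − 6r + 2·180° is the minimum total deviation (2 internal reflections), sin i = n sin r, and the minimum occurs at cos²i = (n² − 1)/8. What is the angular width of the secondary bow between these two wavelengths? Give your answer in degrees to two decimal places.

1.56°

At 467 nm (n = 1.339): cos²i = 0.09912 → i = 71.650°, r = 45.141°, D_min = 232.451°, rainbow angle = 52.451°.
At 625 nm (n = 1.333): cos²i = 0.09711 → i = 71.843°, r = 45.466°, D_min = 230.891°, rainbow angle = 50.891°.
Angular width = |52.451° − 50.891°| = 1.560°.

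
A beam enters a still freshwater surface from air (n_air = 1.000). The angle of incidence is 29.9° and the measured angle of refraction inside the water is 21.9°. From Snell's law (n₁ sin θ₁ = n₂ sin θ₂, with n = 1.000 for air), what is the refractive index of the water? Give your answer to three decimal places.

1.336

n = sin θ_i / sin θ_r = sin 29.9° / sin 21.9° = 0.4985 / 0.3730 = 1.3365.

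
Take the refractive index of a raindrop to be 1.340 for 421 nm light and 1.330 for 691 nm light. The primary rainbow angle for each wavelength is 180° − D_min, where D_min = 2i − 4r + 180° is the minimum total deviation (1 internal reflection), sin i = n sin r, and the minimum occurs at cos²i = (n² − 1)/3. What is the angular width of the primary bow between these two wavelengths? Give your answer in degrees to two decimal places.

At 421 nm (n = 1.340): cos²i = 0.26520 → i = 59.004°, r = 39.770°, D_min = 138.929°, rainbow angle = 41.071°.
At 691 nm (n = 1.330): cos²i = 0.25630 → i = 59.585°, r = 40.422°, D_min = 137.484°, rainbow angle = 42.516°.
Angular width = |41.071° − 42.516°| = 1.445°.

1.45°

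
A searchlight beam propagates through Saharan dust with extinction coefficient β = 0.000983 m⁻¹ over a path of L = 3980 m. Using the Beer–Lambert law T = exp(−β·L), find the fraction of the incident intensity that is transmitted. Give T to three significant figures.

τ = β·L = 0.000983 × 3980 = 3.9123.
T = exp(−3.9123) = 0.0200.

0.0200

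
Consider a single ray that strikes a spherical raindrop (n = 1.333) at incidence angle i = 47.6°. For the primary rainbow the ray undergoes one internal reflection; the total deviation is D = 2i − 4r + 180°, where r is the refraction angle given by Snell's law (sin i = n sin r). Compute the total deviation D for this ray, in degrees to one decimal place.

140.6°

sin r = sin 47.6° / 1.333 = 0.7385/1.333 = 0.5540; r = 33.64°.
D = 2·47.6° − 4·33.64° + 180° = 95.20° − 134.56° + 180° = 140.64°.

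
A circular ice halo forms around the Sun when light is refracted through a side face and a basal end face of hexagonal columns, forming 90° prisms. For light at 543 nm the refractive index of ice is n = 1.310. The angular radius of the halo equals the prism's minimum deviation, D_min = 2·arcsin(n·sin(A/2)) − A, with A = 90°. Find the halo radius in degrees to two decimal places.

n·sin(A/2) = 1.310 × sin 45° = 1.310 × 0.7071 = 0.9263.
D_min = 2·arcsin(0.9263) − 90° = 2 × 67.867° − 90° = 45.733°.

45.73°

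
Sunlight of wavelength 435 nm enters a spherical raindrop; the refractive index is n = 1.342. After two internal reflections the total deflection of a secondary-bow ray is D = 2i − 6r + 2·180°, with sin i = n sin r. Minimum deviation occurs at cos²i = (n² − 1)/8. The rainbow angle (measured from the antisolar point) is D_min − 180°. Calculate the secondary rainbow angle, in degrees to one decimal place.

cos²i = (1.80096 − 1)/8 = 0.10012; i = arccos(0.31642) = 71.554°.
sin r = sin 71.554°/1.342 = 0.70687; r = 44.981°.
D_min = 2·71.554° − 6·44.981° + 360° = 233.222°.
Rainbow angle = D_min − 180° = 53.222°.

53.2°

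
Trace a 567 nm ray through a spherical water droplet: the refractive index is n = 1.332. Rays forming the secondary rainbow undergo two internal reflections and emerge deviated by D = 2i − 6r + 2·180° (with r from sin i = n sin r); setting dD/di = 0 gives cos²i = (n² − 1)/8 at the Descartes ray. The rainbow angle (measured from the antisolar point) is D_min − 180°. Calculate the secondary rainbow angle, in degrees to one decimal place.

cos²i = (1.77422 − 1)/8 = 0.09678; i = arccos(0.31109) = 71.875°.
sin r = sin 71.875°/1.332 = 0.71350; r = 45.520°.
D_min = 2·71.875° − 6·45.520° + 360° = 230.628°.
Rainbow angle = D_min − 180° = 50.628°.

50.6°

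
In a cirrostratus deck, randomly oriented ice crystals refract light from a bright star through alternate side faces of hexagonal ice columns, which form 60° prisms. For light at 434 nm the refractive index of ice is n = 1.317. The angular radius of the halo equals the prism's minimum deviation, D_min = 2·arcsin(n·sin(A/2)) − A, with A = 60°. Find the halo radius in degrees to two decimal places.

22.37°

n·sin(A/2) = 1.317 × sin 30° = 1.317 × 0.5000 = 0.6585.
D_min = 2·arcsin(0.6585) − 60° = 2 × 41.186° − 60° = 22.371°.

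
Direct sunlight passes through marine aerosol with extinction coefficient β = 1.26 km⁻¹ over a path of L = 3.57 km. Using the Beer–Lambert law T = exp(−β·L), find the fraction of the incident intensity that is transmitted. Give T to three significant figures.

0.0111

τ = β·L = 1.26 × 3.57 = 4.4982.
T = exp(−4.4982) = 0.0111.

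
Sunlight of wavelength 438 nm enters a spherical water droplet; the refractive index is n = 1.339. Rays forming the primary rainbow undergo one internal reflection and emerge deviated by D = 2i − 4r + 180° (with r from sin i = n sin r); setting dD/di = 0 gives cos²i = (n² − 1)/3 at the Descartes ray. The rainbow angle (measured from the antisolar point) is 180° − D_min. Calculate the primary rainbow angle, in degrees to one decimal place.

41.2°

cos²i = (1.79292 − 1)/3 = 0.26431; i = arccos(0.51411) = 59.062°.
sin r = sin 59.062°/1.339 = 0.64057; r = 39.834°.
D_min = 2·59.062° − 4·39.834° + 180° = 138.786°.
Rainbow angle = 180° − D_min = 41.214°.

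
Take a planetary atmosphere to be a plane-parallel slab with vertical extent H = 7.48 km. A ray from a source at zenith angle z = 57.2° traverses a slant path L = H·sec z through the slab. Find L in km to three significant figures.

sec z = 1/cos 57.2° = 1.8460.
L = 7.48 × 1.8460 = 13.808 km.

13.8 km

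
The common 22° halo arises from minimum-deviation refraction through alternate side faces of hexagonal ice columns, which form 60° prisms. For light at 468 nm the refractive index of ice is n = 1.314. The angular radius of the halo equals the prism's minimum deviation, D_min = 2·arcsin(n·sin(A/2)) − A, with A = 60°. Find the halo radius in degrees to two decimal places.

n·sin(A/2) = 1.314 × sin 30° = 1.314 × 0.5000 = 0.6570.
D_min = 2·arcsin(0.6570) − 60° = 2 × 41.071° − 60° = 22.143°.

22.14°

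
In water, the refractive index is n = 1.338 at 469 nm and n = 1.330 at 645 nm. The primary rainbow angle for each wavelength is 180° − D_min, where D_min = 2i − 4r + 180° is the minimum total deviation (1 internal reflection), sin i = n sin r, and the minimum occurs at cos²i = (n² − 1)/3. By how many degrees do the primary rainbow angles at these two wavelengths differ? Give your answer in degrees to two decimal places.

1.16°

At 469 nm (n = 1.338): cos²i = 0.26341 → i = 59.120°, r = 39.899°, D_min = 138.643°, rainbow angle = 41.357°.
At 645 nm (n = 1.330): cos²i = 0.25630 → i = 59.585°, r = 40.422°, D_min = 137.484°, rainbow angle = 42.516°.
Angular width = |41.357° − 42.516°| = 1.160°.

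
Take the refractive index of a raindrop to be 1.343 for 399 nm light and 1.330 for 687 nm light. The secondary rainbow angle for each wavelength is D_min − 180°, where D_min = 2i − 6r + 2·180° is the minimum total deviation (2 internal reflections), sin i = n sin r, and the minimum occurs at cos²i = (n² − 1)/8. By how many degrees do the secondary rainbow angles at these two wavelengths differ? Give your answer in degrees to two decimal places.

At 399 nm (n = 1.343): cos²i = 0.10046 → i = 71.522°, r = 44.928°, D_min = 233.478°, rainbow angle = 53.478°.
At 687 nm (n = 1.330): cos²i = 0.09611 → i = 71.940°, r = 45.630°, D_min = 230.101°, rainbow angle = 50.101°.
Angular width = |53.478° − 50.101°| = 3.377°.

3.38°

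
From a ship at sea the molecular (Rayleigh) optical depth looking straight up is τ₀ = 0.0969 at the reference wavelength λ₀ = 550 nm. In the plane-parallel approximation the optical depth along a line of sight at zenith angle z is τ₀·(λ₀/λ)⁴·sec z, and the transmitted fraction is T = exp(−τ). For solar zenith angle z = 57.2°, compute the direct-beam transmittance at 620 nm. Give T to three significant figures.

sec 57.2° = 1.8460.
τ = 0.0969 × (550/620)⁴ × 1.8460 = 0.0969 × 0.6193 × 1.8460 = 0.1108.
T = exp(−0.1108) = 0.8951.

0.895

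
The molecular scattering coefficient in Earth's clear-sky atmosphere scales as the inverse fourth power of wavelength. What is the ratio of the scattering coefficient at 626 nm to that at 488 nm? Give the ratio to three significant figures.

0.369

Rayleigh scattering ∝ λ⁻⁴, so the ratio of coefficients is the inverse fourth power of the wavelength ratio.
σ(626)/σ(488) = (488/626)⁴ = (0.7796)⁴ = 0.3693.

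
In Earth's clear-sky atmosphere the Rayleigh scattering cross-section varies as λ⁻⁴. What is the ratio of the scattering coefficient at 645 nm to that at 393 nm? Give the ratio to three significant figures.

Rayleigh scattering ∝ λ⁻⁴, so the ratio of coefficients is the inverse fourth power of the wavelength ratio.
σ(645)/σ(393) = (393/645)⁴ = (0.6093)⁴ = 0.1378.

0.138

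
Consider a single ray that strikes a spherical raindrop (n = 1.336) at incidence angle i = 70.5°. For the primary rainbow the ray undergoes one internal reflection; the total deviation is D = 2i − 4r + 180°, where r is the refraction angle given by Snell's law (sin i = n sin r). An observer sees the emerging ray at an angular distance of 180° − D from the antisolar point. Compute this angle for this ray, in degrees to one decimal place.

38.5°

sin r = sin 70.5° / 1.336 = 0.9426/1.336 = 0.7056; r = 44.88°.
D = 2·70.5° − 4·44.88° + 180° = 141.00° − 179.50° + 180° = 141.50°.
Angle from antisolar point = 180° − D = 38.50°.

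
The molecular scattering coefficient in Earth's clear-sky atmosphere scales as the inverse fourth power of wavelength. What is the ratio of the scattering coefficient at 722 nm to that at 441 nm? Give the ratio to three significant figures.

0.139

Rayleigh scattering ∝ λ⁻⁴, so the ratio of coefficients is the inverse fourth power of the wavelength ratio.
σ(722)/σ(441) = (441/722)⁴ = (0.6108)⁴ = 0.1392.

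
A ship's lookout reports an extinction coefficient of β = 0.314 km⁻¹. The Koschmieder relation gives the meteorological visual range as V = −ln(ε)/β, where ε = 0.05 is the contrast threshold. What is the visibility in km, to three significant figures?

V = −ln(0.05) / 0.314 = 2.996 / 0.314 = 9.5405 km.

9.54 km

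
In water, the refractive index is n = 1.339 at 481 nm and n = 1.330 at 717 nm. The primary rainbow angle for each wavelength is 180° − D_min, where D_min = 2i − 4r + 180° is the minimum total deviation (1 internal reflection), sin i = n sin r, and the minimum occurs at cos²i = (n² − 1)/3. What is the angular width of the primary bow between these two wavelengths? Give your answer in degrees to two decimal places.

1.30°

At 481 nm (n = 1.339): cos²i = 0.26431 → i = 59.062°, r = 39.834°, D_min = 138.786°, rainbow angle = 41.214°.
At 717 nm (n = 1.330): cos²i = 0.25630 → i = 59.585°, r = 40.422°, D_min = 137.484°, rainbow angle = 42.516°.
Angular width = |41.214° − 42.516°| = 1.303°.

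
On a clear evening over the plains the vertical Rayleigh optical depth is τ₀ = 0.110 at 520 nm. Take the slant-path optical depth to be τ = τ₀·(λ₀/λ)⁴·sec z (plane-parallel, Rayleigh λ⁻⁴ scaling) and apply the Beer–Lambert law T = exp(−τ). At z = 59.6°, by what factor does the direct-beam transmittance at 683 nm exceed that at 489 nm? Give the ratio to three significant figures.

1.23

Airmass: sec 59.6° = 1.9762.
τ(683 nm) = 0.110 × (520/683)⁴ × 1.9762 = 0.110 × 0.3360 × 1.9762 = 0.0730.
τ(489 nm) = 0.110 × (520/489)⁴ × 1.9762 = 0.110 × 1.2787 × 1.9762 = 0.2780.
T(683)/T(489) = exp(τ_B − τ_A) = exp(0.2049) = 1.2274.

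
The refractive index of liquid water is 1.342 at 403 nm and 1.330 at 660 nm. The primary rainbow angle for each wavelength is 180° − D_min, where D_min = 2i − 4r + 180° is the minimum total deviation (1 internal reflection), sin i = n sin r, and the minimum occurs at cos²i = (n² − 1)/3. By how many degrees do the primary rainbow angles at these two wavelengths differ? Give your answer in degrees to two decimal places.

At 403 nm (n = 1.342): cos²i = 0.26699 → i = 58.888°, r = 39.641°, D_min = 139.213°, rainbow angle = 40.787°.
At 660 nm (n = 1.330): cos²i = 0.25630 → i = 59.585°, r = 40.422°, D_min = 137.484°, rainbow angle = 42.516°.
Angular width = |40.787° − 42.516°| = 1.729°.

1.73°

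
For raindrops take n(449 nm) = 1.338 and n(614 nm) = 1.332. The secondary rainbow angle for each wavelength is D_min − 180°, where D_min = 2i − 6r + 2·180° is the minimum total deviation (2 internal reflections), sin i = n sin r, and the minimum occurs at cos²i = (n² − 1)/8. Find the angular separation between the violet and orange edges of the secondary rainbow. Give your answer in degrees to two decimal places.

At 449 nm (n = 1.338): cos²i = 0.09878 → i = 71.682°, r = 45.195°, D_min = 232.193°, rainbow angle = 52.193°.
At 614 nm (n = 1.332): cos²i = 0.09678 → i = 71.875°, r = 45.520°, D_min = 230.628°, rainbow angle = 50.628°.
Angular width = |52.193° − 50.628°| = 1.564°.

1.56°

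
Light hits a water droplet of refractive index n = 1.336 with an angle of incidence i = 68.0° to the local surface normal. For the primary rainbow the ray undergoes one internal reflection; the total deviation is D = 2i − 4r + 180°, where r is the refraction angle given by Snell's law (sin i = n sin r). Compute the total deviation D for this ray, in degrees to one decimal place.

sin r = sin 68.0° / 1.336 = 0.9272/1.336 = 0.6940; r = 43.95°.
D = 2·68.0° − 4·43.95° + 180° = 136.00° − 175.79° + 180° = 140.21°.

140.2°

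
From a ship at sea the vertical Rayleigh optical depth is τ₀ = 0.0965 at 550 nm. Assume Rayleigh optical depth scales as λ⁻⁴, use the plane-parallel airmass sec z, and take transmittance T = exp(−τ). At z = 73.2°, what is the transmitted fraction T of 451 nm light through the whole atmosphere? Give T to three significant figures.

0.478

sec 73.2° = 3.4598.
τ = 0.0965 × (550/451)⁴ × 3.4598 = 0.0965 × 2.2118 × 3.4598 = 0.7385.
T = exp(−0.7385) = 0.4778.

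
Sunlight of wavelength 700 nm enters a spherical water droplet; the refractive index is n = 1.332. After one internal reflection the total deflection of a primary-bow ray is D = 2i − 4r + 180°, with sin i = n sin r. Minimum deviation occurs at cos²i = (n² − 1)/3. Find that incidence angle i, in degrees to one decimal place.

59.5°

cos²i = (1.332² − 1)/3 = (1.77422 − 1)/3 = 0.25807.
cos i = 0.50801, so i = 59.469°.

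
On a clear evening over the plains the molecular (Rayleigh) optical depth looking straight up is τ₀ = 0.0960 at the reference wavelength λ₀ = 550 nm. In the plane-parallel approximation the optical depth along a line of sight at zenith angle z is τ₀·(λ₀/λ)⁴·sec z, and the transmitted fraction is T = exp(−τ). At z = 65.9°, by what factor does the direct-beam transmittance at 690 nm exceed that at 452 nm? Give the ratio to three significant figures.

1.52

Airmass: sec 65.9° = 2.4490.
τ(690 nm) = 0.0960 × (550/690)⁴ × 2.4490 = 0.0960 × 0.4037 × 2.4490 = 0.0949.
τ(452 nm) = 0.0960 × (550/452)⁴ × 2.4490 = 0.0960 × 2.1923 × 2.4490 = 0.5154.
T(690)/T(452) = exp(τ_B − τ_A) = exp(0.4205) = 1.5227.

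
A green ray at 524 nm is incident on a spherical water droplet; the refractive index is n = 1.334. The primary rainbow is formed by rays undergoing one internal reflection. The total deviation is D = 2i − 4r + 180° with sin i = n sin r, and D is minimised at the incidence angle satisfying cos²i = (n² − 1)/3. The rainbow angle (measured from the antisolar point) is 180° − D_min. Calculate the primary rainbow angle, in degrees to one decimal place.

41.9°

cos²i = (1.77956 − 1)/3 = 0.25985; i = arccos(0.50976) = 59.352°.
sin r = sin 59.352°/1.334 = 0.64492; r = 40.159°.
D_min = 2·59.352° − 4·40.159° + 180° = 138.067°.
Rainbow angle = 180° − D_min = 41.933°.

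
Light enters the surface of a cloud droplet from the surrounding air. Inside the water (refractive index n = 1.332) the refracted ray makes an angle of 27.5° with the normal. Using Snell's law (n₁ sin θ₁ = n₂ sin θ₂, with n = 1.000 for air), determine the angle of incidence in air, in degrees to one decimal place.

Snell: sin θ_i = n · sin θ_r = 1.332 × sin 27.5° = 1.332 × 0.4617 = 0.6150.
θ_i = arcsin(0.6150) = 37.96°.

38.0°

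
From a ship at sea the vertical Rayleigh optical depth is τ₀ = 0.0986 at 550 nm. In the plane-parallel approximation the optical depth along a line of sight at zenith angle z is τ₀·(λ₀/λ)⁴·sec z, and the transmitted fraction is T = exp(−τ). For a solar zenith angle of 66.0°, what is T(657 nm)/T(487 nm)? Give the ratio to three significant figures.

Airmass: sec 66.0° = 2.4586.
τ(657 nm) = 0.0986 × (550/657)⁴ × 2.4586 = 0.0986 × 0.4911 × 2.4586 = 0.1191.
τ(487 nm) = 0.0986 × (550/487)⁴ × 2.4586 = 0.0986 × 1.6268 × 2.4586 = 0.3944.
T(657)/T(487) = exp(τ_B − τ_A) = exp(0.2753) = 1.3169.

1.32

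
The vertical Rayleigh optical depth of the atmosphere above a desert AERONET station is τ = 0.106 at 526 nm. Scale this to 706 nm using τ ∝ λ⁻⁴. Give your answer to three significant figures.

0.0327

τ(706 nm) = τ(526 nm) × (526/706)⁴ = 0.106 × (0.7450)⁴ = 0.106 × 0.3081 = 0.0327.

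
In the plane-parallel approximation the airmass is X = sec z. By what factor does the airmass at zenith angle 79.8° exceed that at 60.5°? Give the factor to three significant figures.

2.78

X(79.8°)/X(60.5°) = sec 79.8° / sec 60.5° = cos 60.5° / cos 79.8° = 0.4924/0.1771 = 2.7807.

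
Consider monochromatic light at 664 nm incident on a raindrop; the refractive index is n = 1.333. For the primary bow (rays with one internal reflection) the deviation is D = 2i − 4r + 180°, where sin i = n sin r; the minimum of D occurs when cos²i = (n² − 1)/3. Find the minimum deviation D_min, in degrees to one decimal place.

137.9°

cos²i = (1.77689 − 1)/3 = 0.25896; i = arccos(0.50888) = 59.410°.
sin r = sin 59.410°/1.333 = 0.64579; r = 40.225°.
D_min = 2·59.410° − 4·40.225° + 180° = 137.922°.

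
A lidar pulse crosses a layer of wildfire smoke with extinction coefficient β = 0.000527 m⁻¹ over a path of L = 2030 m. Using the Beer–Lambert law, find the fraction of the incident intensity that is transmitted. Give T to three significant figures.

0.343

τ = β·L = 0.000527 × 2030 = 1.0698.
T = exp(−1.0698) = 0.3431.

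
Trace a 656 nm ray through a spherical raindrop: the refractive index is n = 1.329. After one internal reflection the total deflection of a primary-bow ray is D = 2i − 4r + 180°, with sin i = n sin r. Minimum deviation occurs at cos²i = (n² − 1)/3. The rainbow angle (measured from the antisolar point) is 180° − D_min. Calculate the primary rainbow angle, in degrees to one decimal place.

42.7°

cos²i = (1.76624 − 1)/3 = 0.25541; i = arccos(0.50538) = 59.643°.
sin r = sin 59.643°/1.329 = 0.64928; r = 40.487°.
D_min = 2·59.643° − 4·40.487° + 180° = 137.337°.
Rainbow angle = 180° − D_min = 42.663°.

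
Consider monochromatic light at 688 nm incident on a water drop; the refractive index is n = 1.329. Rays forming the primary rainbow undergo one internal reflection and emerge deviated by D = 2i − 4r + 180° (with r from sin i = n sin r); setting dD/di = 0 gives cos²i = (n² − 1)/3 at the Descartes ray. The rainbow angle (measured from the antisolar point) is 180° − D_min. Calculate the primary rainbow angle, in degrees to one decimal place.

42.7°

cos²i = (1.76624 − 1)/3 = 0.25541; i = arccos(0.50538) = 59.643°.
sin r = sin 59.643°/1.329 = 0.64928; r = 40.487°.
D_min = 2·59.643° − 4·40.487° + 180° = 137.337°.
Rainbow angle = 180° − D_min = 42.663°.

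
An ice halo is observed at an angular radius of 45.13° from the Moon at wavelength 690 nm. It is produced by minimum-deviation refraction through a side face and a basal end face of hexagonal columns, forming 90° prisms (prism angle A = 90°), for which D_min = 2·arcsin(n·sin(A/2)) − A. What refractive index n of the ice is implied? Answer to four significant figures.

1.307

Rearranging: n = sin((D_min + A)/2) / sin(A/2).
(D_min + A)/2 = (45.13° + 90°)/2 = 67.565°.
n = sin 67.565° / sin 45° = 0.9243 / 0.7071 = 1.3072.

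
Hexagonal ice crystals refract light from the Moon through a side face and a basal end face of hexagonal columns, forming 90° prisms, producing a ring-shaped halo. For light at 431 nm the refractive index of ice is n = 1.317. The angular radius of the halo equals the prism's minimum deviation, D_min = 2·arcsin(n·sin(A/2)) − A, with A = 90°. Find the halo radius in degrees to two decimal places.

47.26°

n·sin(A/2) = 1.317 × sin 45° = 1.317 × 0.7071 = 0.9313.
D_min = 2·arcsin(0.9313) − 90° = 2 × 68.632° − 90° = 47.264°.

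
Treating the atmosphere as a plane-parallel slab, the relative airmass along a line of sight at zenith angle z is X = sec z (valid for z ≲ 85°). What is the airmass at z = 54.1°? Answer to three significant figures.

X = sec z = 1/cos 54.1° = 1/0.5864 = 1.7054.

1.71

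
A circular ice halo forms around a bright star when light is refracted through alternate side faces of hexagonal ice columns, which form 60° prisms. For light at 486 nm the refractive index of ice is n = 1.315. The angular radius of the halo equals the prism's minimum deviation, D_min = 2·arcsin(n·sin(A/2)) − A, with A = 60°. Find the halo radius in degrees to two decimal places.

22.22°

n·sin(A/2) = 1.315 × sin 30° = 1.315 × 0.5000 = 0.6575.
D_min = 2·arcsin(0.6575) − 60° = 2 × 41.109° − 60° = 22.219°.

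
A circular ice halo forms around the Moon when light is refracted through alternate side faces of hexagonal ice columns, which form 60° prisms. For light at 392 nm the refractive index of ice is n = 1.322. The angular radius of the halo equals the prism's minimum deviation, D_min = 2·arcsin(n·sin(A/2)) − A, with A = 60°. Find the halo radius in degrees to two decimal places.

22.75°

n·sin(A/2) = 1.322 × sin 30° = 1.322 × 0.5000 = 0.6610.
D_min = 2·arcsin(0.6610) − 60° = 2 × 41.376° − 60° = 22.752°.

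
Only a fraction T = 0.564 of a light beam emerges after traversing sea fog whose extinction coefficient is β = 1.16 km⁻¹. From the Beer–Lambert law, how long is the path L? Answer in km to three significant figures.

Beer–Lambert: T = exp(−βL) ⇒ L = −ln(T)/β = −ln(0.564)/1.16 = 0.5727/1.16 = 0.4937 km.

0.494 km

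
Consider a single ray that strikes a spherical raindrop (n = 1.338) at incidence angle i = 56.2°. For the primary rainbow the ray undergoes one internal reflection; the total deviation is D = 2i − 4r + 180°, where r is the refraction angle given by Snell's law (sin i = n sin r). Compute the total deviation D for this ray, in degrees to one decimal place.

138.8°

sin r = sin 56.2° / 1.338 = 0.8310/1.338 = 0.6211; r = 38.39°.
D = 2·56.2° − 4·38.39° + 180° = 112.40° − 153.58° + 180° = 138.82°.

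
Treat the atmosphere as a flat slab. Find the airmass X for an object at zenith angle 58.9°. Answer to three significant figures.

X = sec z = 1/cos 58.9° = 1/0.5165 = 1.9360.

1.94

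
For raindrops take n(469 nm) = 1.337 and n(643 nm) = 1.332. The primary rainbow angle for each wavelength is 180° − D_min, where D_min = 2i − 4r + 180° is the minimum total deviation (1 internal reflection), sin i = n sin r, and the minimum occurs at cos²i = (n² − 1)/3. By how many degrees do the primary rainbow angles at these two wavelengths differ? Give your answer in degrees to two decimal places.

0.72°

At 469 nm (n = 1.337): cos²i = 0.26252 → i = 59.178°, r = 39.964°, D_min = 138.500°, rainbow angle = 41.500°.
At 643 nm (n = 1.332): cos²i = 0.25807 → i = 59.469°, r = 40.290°, D_min = 137.776°, rainbow angle = 42.224°.
Angular width = |41.500° − 42.224°| = 0.724°.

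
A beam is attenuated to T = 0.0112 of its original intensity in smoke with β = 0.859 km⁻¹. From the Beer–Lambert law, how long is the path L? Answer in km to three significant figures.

5.23 km

Beer–Lambert: T = exp(−βL) ⇒ L = −ln(T)/β = −ln(0.0112)/0.859 = 4.4918/0.859 = 5.229 km.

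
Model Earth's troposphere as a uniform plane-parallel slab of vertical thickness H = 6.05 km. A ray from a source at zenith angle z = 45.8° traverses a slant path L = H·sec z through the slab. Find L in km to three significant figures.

sec z = 1/cos 45.8° = 1.4344.
L = 6.05 × 1.4344 = 8.678 km.

8.68 km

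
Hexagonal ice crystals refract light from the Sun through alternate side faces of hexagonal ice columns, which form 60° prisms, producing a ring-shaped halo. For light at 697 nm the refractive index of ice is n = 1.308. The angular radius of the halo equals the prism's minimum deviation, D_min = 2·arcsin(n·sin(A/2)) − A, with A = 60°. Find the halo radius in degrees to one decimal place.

21.7°

n·sin(A/2) = 1.308 × sin 30° = 1.308 × 0.5000 = 0.6540.
D_min = 2·arcsin(0.6540) − 60° = 2 × 40.844° − 60° = 21.688°.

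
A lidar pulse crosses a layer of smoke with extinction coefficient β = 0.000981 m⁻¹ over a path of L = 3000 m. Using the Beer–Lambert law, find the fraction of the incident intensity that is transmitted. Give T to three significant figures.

τ = β·L = 0.000981 × 3000 = 2.9430.
T = exp(−2.9430) = 0.0527.

0.0527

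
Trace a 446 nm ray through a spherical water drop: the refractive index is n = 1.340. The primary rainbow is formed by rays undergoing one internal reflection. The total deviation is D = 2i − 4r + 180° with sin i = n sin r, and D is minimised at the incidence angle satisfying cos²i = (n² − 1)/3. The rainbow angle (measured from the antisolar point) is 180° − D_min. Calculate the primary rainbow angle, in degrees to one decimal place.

cos²i = (1.79560 − 1)/3 = 0.26520; i = arccos(0.51498) = 59.004°.
sin r = sin 59.004°/1.340 = 0.63971; r = 39.770°.
D_min = 2·59.004° − 4·39.770° + 180° = 138.929°.
Rainbow angle = 180° − D_min = 41.071°.

41.1°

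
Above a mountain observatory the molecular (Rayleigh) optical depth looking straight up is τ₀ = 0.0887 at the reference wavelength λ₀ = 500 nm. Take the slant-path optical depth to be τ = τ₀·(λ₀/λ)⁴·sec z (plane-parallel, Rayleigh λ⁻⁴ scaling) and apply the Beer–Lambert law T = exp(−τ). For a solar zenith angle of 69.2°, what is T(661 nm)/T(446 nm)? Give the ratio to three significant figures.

Airmass: sec 69.2° = 2.8161.
τ(661 nm) = 0.0887 × (500/661)⁴ × 2.8161 = 0.0887 × 0.3274 × 2.8161 = 0.0818.
τ(446 nm) = 0.0887 × (500/446)⁴ × 2.8161 = 0.0887 × 1.5796 × 2.8161 = 0.3946.
T(661)/T(446) = exp(τ_B − τ_A) = exp(0.3128) = 1.3672.

1.37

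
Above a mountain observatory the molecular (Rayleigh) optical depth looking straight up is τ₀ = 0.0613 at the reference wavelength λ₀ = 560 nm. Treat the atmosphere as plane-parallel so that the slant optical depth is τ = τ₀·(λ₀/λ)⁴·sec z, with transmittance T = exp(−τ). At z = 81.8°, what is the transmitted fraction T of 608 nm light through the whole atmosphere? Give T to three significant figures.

0.734

sec 81.8° = 7.0112.
τ = 0.0613 × (560/608)⁴ × 7.0112 = 0.0613 × 0.7197 × 7.0112 = 0.3093.
T = exp(−0.3093) = 0.7340.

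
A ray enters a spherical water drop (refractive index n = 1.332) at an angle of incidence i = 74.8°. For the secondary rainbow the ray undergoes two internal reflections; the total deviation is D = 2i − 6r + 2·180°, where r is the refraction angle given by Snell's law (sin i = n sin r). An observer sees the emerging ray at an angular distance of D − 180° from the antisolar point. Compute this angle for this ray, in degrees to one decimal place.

sin r = sin 74.8° / 1.332 = 0.9650/1.332 = 0.7245; r = 46.43°.
D = 2·74.8° − 6·46.43° + 2·180° = 149.60° − 278.56° + 360° = 231.04°.
Angle from antisolar point = D − 180° = 51.04°.

51.0°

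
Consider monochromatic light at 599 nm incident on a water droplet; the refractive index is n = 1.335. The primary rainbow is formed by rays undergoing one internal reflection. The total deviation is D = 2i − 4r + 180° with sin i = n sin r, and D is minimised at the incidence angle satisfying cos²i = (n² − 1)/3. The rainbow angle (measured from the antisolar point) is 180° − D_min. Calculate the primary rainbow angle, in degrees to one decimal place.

cos²i = (1.78222 − 1)/3 = 0.26074; i = arccos(0.51063) = 59.294°.
sin r = sin 59.294°/1.335 = 0.64405; r = 40.094°.
D_min = 2·59.294° − 4·40.094° + 180° = 138.212°.
Rainbow angle = 180° − D_min = 41.788°.

41.8°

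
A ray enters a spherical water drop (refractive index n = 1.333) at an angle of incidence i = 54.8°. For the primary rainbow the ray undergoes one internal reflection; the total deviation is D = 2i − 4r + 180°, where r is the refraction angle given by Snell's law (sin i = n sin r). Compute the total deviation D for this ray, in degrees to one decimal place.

138.4°

sin r = sin 54.8° / 1.333 = 0.8171/1.333 = 0.6130; r = 37.81°.
D = 2·54.8° − 4·37.81° + 180° = 109.60° − 151.23° + 180° = 138.37°.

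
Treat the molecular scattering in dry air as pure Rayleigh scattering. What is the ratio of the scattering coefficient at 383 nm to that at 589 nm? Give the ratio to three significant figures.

Rayleigh scattering ∝ λ⁻⁴, so the ratio of coefficients is the inverse fourth power of the wavelength ratio.
σ(383)/σ(589) = (589/383)⁴ = (1.5379)⁴ = 5.593.

5.59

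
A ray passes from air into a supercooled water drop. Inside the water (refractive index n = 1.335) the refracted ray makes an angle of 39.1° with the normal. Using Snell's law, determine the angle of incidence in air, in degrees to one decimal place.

Snell: sin θ_i = n · sin θ_r = 1.335 × sin 39.1° = 1.335 × 0.6307 = 0.8420.
θ_i = arcsin(0.8420) = 57.35°.

57.3°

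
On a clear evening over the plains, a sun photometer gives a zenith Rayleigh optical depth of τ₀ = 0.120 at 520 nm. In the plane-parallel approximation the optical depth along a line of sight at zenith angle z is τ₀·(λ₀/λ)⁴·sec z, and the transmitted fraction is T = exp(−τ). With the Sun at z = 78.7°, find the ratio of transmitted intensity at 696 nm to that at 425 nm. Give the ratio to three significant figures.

3.26

Airmass: sec 78.7° = 5.1034.
τ(696 nm) = 0.120 × (520/696)⁴ × 5.1034 = 0.120 × 0.3116 × 5.1034 = 0.1908.
τ(425 nm) = 0.120 × (520/425)⁴ × 5.1034 = 0.120 × 2.2411 × 5.1034 = 1.3725.
T(696)/T(425) = exp(τ_B − τ_A) = exp(1.1816) = 3.2597.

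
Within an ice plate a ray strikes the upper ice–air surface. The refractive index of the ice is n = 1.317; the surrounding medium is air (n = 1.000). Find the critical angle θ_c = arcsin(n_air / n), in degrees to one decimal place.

sin θ_c = n_air / n = 1.000 / 1.317 = 0.7593.
θ_c = arcsin(0.7593) = 49.40°.

49.4°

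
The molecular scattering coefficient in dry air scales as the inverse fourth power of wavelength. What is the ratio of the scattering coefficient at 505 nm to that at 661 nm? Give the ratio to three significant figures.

Rayleigh scattering ∝ λ⁻⁴, so the ratio of coefficients is the inverse fourth power of the wavelength ratio.
σ(505)/σ(661) = (661/505)⁴ = (1.3089)⁴ = 2.935.

2.94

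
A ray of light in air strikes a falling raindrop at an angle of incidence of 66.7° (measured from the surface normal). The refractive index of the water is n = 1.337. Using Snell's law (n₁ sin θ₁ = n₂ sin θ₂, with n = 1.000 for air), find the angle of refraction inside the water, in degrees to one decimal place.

Snell: sin θ_r = sin θ_i / n = sin 66.7° / 1.337 = 0.9184 / 1.337 = 0.6869.
θ_r = arcsin(0.6869) = 43.39°.

43.4°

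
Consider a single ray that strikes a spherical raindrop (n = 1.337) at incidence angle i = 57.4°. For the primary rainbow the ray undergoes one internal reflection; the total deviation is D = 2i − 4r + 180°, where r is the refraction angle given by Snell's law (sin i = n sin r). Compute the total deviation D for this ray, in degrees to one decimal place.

sin r = sin 57.4° / 1.337 = 0.8425/1.337 = 0.6301; r = 39.06°.
D = 2·57.4° − 4·39.06° + 180° = 114.80° − 156.23° + 180° = 138.57°.

138.6°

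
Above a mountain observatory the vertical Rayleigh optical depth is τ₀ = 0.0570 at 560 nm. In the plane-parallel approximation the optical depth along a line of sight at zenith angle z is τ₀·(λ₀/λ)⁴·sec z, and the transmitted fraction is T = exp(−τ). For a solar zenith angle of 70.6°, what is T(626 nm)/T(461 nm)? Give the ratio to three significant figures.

1.30

Airmass: sec 70.6° = 3.0106.
τ(626 nm) = 0.0570 × (560/626)⁴ × 3.0106 = 0.0570 × 0.6404 × 3.0106 = 0.1099.
τ(461 nm) = 0.0570 × (560/461)⁴ × 3.0106 = 0.0570 × 2.1775 × 3.0106 = 0.3737.
T(626)/T(461) = exp(τ_B − τ_A) = exp(0.2638) = 1.3018.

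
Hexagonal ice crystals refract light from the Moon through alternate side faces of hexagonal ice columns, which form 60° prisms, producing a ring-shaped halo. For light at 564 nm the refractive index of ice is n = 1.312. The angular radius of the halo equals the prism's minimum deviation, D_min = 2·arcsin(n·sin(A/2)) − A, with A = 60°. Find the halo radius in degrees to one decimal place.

n·sin(A/2) = 1.312 × sin 30° = 1.312 × 0.5000 = 0.6560.
D_min = 2·arcsin(0.6560) − 60° = 2 × 40.996° − 60° = 21.991°.

22.0°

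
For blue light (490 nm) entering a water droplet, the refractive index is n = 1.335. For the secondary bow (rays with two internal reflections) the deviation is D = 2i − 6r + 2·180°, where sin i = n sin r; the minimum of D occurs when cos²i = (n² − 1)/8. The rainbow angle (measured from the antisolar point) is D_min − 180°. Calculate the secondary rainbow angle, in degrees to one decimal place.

51.4°

cos²i = (1.78222 − 1)/8 = 0.09778; i = arccos(0.31269) = 71.778°.
sin r = sin 71.778°/1.335 = 0.71150; r = 45.357°.
D_min = 2·71.778° − 6·45.357° + 360° = 231.414°.
Rainbow angle = D_min − 180° = 51.414°.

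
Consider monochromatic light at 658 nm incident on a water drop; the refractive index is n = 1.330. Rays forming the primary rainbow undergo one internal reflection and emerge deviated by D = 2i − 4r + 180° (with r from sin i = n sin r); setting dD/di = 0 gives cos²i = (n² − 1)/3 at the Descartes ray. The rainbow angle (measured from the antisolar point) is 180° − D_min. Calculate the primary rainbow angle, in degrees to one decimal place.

42.5°

cos²i = (1.76890 − 1)/3 = 0.25630; i = arccos(0.50626) = 59.585°.
sin r = sin 59.585°/1.330 = 0.64841; r = 40.422°.
D_min = 2·59.585° − 4·40.422° + 180° = 137.484°.
Rainbow angle = 180° − D_min = 42.516°.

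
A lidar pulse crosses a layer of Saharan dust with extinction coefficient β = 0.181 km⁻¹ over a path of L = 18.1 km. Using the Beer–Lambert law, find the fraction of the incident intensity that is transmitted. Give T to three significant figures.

0.0378

τ = β·L = 0.181 × 18.1 = 3.2761.
T = exp(−3.2761) = 0.0378.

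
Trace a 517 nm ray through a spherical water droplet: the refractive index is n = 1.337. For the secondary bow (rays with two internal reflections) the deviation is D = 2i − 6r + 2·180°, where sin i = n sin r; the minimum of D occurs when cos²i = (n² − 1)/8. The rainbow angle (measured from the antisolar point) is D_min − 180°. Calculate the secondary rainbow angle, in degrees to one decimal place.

cos²i = (1.78757 − 1)/8 = 0.09845; i = arccos(0.31376) = 71.714°.
sin r = sin 71.714°/1.337 = 0.71017; r = 45.249°.
D_min = 2·71.714° − 6·45.249° + 360° = 231.934°.
Rainbow angle = D_min − 180° = 51.934°.

51.9°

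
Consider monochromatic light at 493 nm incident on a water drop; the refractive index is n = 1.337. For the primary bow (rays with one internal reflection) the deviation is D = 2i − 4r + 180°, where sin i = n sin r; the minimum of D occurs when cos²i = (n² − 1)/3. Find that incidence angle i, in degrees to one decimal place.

59.2°

cos²i = (1.337² − 1)/3 = (1.78757 − 1)/3 = 0.26252.
cos i = 0.51237, so i = 59.178°.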